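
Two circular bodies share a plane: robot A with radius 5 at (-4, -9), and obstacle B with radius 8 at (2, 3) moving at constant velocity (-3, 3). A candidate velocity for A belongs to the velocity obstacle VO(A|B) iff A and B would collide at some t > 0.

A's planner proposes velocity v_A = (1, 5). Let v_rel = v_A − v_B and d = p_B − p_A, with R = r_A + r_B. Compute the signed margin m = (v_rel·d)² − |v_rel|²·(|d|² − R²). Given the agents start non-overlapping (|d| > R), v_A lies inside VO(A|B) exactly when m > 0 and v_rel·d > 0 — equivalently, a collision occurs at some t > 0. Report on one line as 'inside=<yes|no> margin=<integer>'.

d = (6, 12),  |d|² = 180;  R = 5+8 = 13,  c = 180−13² = 11
v_rel = (4, 2),  |v_rel|² = 20;  v_rel·d = (4)·(6) + (2)·(12) = 48
20·t² − 96·t + 11 = 0  ⇒  m = 48² − 20·11 = 2084
m = 2084 > 0,  v_rel·d = 48 > 0  ⇒  inside

inside=yes margin=2084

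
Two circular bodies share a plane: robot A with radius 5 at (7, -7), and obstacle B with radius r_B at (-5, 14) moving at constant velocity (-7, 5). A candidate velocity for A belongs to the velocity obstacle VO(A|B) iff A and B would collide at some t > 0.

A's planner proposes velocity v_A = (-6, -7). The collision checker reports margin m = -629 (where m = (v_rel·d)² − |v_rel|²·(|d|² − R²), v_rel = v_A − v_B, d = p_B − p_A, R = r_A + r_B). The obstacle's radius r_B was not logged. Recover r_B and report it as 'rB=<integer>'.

m = -629
d = (-12, 21);  v_rel = (1, -12),  |v_rel|² = 145
v_rel×d = (1)·(21) − (-12)·(-12) = -123
since m = R²·145 − (-123)²:  R² = (15129 + -629) / 145 = 100
R = √100 = 10  ⇒  r_B = 10 − 5 = 5

rB=5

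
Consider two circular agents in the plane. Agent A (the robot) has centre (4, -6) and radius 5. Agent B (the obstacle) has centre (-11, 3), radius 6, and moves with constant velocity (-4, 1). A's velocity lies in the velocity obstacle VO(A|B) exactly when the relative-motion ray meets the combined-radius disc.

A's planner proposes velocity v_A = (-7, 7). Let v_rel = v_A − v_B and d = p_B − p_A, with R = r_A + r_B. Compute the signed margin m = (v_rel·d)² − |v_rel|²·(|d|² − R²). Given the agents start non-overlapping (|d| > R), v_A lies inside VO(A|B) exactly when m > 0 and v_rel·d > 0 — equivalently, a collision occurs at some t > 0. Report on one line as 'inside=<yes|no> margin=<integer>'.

d = (-15, 9),  |d|² = 306;  R = 5+6 = 11,  c = 306−11² = 185
v_rel = (-3, 6),  |v_rel|² = 45;  v_rel·d = (-3)·(-15) + (6)·(9) = 99
45·t² − 198·t + 185 = 0  ⇒  m = 99² − 45·185 = 1476
m = 1476 > 0,  v_rel·d = 99 > 0  ⇒  inside

inside=yes margin=1476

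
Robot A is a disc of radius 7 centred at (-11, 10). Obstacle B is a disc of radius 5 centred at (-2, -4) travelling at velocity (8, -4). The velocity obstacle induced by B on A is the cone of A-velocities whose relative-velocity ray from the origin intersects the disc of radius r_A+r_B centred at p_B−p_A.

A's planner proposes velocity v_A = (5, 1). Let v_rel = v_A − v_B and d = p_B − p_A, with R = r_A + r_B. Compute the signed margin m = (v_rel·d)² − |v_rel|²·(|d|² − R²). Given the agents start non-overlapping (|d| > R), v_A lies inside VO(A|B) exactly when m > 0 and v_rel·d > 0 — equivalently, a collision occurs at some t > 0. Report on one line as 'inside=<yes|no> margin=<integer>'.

d = (9, -14),  |d|² = 277;  R = 7+5 = 12,  c = 277−12² = 133
v_rel = (-3, 5),  |v_rel|² = 34;  v_rel·d = (-3)·(9) + (5)·(-14) = -97
34·t² + 194·t + 133 = 0  ⇒  m = (-97)² − 34·133 = 4887
m = 4887 > 0,  v_rel·d = -97 < 0  ⇒  outside

inside=no margin=4887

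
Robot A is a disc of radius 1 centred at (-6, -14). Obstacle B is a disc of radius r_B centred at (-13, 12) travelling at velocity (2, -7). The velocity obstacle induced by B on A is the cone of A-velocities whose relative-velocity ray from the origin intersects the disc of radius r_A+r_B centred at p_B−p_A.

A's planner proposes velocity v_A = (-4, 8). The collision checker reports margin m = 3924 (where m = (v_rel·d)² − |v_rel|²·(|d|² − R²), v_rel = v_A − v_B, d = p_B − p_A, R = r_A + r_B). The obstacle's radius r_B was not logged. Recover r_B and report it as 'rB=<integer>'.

m = 3924
d = (-7, 26);  v_rel = (-6, 15),  |v_rel|² = 261
v_rel×d = (-6)·(26) − (15)·(-7) = -51
since m = R²·261 − (-51)²:  R² = (2601 + 3924) / 261 = 25
R = √25 = 5  ⇒  r_B = 5 − 1 = 4

rB=4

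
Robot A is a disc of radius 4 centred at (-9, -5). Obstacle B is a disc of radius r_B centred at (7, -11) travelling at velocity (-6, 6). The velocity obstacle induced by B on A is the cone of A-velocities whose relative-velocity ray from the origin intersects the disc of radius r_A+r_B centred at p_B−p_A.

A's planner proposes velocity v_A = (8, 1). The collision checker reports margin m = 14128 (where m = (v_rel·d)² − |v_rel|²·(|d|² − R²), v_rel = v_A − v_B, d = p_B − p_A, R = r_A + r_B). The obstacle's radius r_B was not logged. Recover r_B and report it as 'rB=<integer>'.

m = 14128
d = (16, -6);  v_rel = (14, -5),  |v_rel|² = 221
v_rel×d = (14)·(-6) − (-5)·(16) = -4
since m = R²·221 − (-4)²:  R² = (16 + 14128) / 221 = 64
R = √64 = 8  ⇒  r_B = 8 − 4 = 4

rB=4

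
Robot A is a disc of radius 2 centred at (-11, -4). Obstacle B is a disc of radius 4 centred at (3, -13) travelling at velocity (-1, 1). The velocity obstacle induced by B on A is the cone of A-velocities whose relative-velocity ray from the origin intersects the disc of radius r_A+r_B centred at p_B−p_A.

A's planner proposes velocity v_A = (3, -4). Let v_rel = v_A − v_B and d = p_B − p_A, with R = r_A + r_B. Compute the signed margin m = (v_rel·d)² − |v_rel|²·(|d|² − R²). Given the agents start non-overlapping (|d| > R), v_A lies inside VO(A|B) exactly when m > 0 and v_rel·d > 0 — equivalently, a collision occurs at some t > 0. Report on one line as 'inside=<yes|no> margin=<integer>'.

d = (14, -9),  |d|² = 277;  R = 2+4 = 6,  c = 277−6² = 241
v_rel = (4, -5),  |v_rel|² = 41;  v_rel·d = (4)·(14) + (-5)·(-9) = 101
41·t² − 202·t + 241 = 0  ⇒  m = 101² − 41·241 = 320
m = 320 > 0,  v_rel·d = 101 > 0  ⇒  inside

inside=yes margin=320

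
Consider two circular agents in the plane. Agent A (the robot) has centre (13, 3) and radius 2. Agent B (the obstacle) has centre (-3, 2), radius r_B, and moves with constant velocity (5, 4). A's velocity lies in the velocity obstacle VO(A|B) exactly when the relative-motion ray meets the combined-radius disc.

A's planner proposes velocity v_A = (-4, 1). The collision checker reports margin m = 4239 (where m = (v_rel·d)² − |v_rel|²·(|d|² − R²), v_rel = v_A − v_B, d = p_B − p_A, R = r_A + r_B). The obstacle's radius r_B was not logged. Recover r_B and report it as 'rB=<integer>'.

m = 4239
d = (-16, -1);  v_rel = (-9, -3),  |v_rel|² = 90
v_rel×d = (-9)·(-1) − (-3)·(-16) = -39
since m = R²·90 − (-39)²:  R² = (1521 + 4239) / 90 = 64
R = √64 = 8  ⇒  r_B = 8 − 2 = 6

rB=6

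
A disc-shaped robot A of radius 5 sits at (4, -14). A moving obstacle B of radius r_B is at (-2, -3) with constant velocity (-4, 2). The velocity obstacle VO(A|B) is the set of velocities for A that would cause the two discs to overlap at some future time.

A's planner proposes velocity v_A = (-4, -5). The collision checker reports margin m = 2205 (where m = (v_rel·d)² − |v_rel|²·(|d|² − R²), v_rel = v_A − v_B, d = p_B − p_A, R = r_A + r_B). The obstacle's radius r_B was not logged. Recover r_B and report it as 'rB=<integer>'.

m = 2205
d = (-6, 11);  v_rel = (0, -7),  |v_rel|² = 49
v_rel×d = (0)·(11) − (-7)·(-6) = -42
since m = R²·49 − (-42)²:  R² = (1764 + 2205) / 49 = 81
R = √81 = 9  ⇒  r_B = 9 − 5 = 4

rB=4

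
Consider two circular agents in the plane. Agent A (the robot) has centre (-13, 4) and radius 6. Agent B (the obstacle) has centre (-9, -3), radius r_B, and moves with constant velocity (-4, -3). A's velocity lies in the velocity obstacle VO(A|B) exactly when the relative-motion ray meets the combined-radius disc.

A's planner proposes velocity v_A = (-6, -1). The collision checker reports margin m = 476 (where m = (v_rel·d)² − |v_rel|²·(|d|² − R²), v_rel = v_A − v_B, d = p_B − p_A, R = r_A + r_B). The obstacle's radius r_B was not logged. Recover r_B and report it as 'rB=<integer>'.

m = 476
d = (4, -7);  v_rel = (-2, 2),  |v_rel|² = 8
v_rel×d = (-2)·(-7) − (2)·(4) = 6
since m = R²·8 − 6²:  R² = (36 + 476) / 8 = 64
R = √64 = 8  ⇒  r_B = 8 − 6 = 2

rB=2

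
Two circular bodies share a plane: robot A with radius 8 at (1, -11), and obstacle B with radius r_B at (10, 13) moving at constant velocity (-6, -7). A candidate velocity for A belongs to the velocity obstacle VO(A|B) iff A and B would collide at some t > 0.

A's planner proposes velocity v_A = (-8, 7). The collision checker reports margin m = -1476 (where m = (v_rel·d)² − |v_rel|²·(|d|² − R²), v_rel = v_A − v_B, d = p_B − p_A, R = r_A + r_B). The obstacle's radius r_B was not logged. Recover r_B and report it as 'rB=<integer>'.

m = -1476
d = (9, 24);  v_rel = (-2, 14),  |v_rel|² = 200
v_rel×d = (-2)·(24) − (14)·(9) = -174
since m = R²·200 − (-174)²:  R² = (30276 + -1476) / 200 = 144
R = √144 = 12  ⇒  r_B = 12 − 8 = 4

rB=4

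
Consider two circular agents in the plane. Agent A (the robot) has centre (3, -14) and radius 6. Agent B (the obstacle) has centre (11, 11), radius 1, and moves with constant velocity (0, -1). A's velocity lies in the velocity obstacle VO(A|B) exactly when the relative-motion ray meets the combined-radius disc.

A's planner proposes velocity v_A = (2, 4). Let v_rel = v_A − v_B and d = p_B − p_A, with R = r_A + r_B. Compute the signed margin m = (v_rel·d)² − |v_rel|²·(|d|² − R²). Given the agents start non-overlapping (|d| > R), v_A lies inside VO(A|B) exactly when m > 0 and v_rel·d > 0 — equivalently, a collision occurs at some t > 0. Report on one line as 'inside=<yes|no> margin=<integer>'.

d = (8, 25),  |d|² = 689;  R = 6+1 = 7,  c = 689−7² = 640
v_rel = (2, 5),  |v_rel|² = 29;  v_rel·d = (2)·(8) + (5)·(25) = 141
29·t² − 282·t + 640 = 0  ⇒  m = 141² − 29·640 = 1321
m = 1321 > 0,  v_rel·d = 141 > 0  ⇒  inside

inside=yes margin=1321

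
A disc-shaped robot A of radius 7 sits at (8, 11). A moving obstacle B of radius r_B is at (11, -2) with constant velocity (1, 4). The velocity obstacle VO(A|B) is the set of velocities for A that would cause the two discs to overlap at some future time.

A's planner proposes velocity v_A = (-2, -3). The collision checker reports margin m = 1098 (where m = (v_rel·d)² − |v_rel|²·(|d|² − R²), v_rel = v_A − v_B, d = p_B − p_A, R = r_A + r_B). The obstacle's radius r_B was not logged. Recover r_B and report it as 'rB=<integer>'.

m = 1098
d = (3, -13);  v_rel = (-3, -7),  |v_rel|² = 58
v_rel×d = (-3)·(-13) − (-7)·(3) = 60
since m = R²·58 − 60²:  R² = (3600 + 1098) / 58 = 81
R = √81 = 9  ⇒  r_B = 9 − 7 = 2

rB=2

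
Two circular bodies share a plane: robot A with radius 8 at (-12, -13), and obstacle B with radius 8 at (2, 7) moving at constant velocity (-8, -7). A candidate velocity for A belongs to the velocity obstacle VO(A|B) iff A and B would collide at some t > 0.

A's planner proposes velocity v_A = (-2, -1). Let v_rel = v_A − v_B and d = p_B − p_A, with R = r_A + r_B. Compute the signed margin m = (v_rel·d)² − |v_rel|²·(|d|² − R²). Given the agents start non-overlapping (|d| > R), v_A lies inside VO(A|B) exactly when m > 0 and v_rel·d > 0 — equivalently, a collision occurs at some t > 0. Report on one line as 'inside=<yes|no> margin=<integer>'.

d = (14, 20),  |d|² = 596;  R = 8+8 = 16,  c = 596−16² = 340
v_rel = (6, 6),  |v_rel|² = 72;  v_rel·d = (6)·(14) + (6)·(20) = 204
72·t² − 408·t + 340 = 0  ⇒  m = 204² − 72·340 = 17136
m = 17136 > 0,  v_rel·d = 204 > 0  ⇒  inside

inside=yes margin=17136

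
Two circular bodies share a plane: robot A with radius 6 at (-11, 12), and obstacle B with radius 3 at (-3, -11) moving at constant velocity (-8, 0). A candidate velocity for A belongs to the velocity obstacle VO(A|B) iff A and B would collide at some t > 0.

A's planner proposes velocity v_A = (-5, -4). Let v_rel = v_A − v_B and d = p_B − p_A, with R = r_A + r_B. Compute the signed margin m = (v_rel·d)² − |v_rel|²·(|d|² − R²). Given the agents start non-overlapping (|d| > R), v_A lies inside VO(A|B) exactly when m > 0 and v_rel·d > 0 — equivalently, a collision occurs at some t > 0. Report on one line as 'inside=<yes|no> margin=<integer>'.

d = (8, -23),  |d|² = 593;  R = 6+3 = 9,  c = 593−9² = 512
v_rel = (3, -4),  |v_rel|² = 25;  v_rel·d = (3)·(8) + (-4)·(-23) = 116
25·t² − 232·t + 512 = 0  ⇒  m = 116² − 25·512 = 656
m = 656 > 0,  v_rel·d = 116 > 0  ⇒  inside

inside=yes margin=656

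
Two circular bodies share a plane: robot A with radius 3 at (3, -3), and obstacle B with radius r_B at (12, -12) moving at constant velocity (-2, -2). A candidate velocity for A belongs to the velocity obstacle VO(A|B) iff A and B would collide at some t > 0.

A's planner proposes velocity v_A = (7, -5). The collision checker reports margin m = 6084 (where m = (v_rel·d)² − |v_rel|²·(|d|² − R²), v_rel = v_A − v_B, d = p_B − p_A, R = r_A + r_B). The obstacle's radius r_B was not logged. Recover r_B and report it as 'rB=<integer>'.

m = 6084
d = (9, -9);  v_rel = (9, -3),  |v_rel|² = 90
v_rel×d = (9)·(-9) − (-3)·(9) = -54
since m = R²·90 − (-54)²:  R² = (2916 + 6084) / 90 = 100
R = √100 = 10  ⇒  r_B = 10 − 3 = 7

rB=7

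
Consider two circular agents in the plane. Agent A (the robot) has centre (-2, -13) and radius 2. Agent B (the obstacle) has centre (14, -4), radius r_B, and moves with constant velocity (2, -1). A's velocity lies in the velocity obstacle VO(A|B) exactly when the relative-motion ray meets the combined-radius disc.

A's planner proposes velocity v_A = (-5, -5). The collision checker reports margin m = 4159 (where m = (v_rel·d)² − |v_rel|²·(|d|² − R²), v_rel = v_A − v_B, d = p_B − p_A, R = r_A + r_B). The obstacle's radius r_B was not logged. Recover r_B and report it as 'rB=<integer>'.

m = 4159
d = (16, 9);  v_rel = (-7, -4),  |v_rel|² = 65
v_rel×d = (-7)·(9) − (-4)·(16) = 1
since m = R²·65 − 1²:  R² = (1 + 4159) / 65 = 64
R = √64 = 8  ⇒  r_B = 8 − 2 = 6

rB=6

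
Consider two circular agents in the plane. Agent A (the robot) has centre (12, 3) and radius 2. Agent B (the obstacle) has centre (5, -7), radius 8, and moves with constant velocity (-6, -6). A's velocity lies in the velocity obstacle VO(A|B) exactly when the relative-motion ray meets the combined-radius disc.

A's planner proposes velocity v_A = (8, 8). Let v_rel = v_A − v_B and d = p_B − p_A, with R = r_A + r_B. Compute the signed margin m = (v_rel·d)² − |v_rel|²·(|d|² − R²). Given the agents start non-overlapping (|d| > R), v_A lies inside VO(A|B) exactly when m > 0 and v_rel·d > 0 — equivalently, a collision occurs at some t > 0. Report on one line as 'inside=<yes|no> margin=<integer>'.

d = (-7, -10),  |d|² = 149;  R = 2+8 = 10,  c = 149−10² = 49
v_rel = (14, 14),  |v_rel|² = 392;  v_rel·d = (14)·(-7) + (14)·(-10) = -238
392·t² + 476·t + 49 = 0  ⇒  m = (-238)² − 392·49 = 37436
m = 37436 > 0,  v_rel·d = -238 < 0  ⇒  outside

inside=no margin=37436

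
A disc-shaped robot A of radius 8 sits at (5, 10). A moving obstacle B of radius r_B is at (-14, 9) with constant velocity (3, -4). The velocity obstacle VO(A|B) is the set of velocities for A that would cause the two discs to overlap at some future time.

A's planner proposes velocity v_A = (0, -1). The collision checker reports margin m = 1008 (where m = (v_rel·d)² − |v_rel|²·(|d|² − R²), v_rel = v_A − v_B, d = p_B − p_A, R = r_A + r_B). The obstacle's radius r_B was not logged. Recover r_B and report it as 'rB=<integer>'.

m = 1008
d = (-19, -1);  v_rel = (-3, 3),  |v_rel|² = 18
v_rel×d = (-3)·(-1) − (3)·(-19) = 60
since m = R²·18 − 60²:  R² = (3600 + 1008) / 18 = 256
R = √256 = 16  ⇒  r_B = 16 − 8 = 8

rB=8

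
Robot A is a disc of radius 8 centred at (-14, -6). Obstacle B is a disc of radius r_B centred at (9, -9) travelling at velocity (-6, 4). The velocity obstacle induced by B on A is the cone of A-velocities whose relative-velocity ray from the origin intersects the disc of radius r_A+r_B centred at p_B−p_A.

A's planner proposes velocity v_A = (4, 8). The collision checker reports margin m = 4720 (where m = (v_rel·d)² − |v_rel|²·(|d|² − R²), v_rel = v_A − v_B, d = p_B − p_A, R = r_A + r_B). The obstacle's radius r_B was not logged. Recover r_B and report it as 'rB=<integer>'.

m = 4720
d = (23, -3);  v_rel = (10, 4),  |v_rel|² = 116
v_rel×d = (10)·(-3) − (4)·(23) = -122
since m = R²·116 − (-122)²:  R² = (14884 + 4720) / 116 = 169
R = √169 = 13  ⇒  r_B = 13 − 8 = 5

rB=5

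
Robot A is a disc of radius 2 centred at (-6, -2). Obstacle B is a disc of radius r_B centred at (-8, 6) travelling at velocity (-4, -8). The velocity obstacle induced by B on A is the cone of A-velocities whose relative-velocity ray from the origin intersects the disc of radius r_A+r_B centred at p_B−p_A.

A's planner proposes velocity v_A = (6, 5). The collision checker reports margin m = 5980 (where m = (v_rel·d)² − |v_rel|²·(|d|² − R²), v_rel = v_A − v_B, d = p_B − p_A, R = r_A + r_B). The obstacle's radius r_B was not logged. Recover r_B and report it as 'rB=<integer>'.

m = 5980
d = (-2, 8);  v_rel = (10, 13),  |v_rel|² = 269
v_rel×d = (10)·(8) − (13)·(-2) = 106
since m = R²·269 − 106²:  R² = (11236 + 5980) / 269 = 64
R = √64 = 8  ⇒  r_B = 8 − 2 = 6

rB=6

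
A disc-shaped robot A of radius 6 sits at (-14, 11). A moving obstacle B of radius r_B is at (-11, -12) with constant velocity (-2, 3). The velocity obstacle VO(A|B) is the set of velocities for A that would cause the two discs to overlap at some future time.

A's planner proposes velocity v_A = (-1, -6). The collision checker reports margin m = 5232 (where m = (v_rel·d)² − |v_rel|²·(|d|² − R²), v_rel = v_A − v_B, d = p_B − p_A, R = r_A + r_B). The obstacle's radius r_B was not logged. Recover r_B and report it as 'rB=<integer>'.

m = 5232
d = (3, -23);  v_rel = (1, -9),  |v_rel|² = 82
v_rel×d = (1)·(-23) − (-9)·(3) = 4
since m = R²·82 − 4²:  R² = (16 + 5232) / 82 = 64
R = √64 = 8  ⇒  r_B = 8 − 6 = 2

rB=2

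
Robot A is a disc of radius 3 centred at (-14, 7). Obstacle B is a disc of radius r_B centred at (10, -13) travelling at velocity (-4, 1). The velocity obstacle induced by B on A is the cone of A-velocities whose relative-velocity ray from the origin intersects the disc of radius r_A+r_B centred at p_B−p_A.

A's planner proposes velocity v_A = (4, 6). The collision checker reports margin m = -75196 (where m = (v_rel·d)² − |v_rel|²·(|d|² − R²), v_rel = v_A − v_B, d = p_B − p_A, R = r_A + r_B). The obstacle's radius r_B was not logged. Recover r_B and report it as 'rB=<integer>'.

m = -75196
d = (24, -20);  v_rel = (8, 5),  |v_rel|² = 89
v_rel×d = (8)·(-20) − (5)·(24) = -280
since m = R²·89 − (-280)²:  R² = (78400 + -75196) / 89 = 36
R = √36 = 6  ⇒  r_B = 6 − 3 = 3

rB=3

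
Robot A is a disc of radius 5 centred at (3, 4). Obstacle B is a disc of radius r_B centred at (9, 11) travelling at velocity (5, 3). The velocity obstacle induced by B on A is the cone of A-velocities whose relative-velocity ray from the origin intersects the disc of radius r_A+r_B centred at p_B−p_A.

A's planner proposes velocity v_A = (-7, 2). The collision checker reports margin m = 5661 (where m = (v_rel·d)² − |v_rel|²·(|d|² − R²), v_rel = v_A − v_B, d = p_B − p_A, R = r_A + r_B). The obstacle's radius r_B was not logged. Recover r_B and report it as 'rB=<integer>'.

m = 5661
d = (6, 7);  v_rel = (-12, -1),  |v_rel|² = 145
v_rel×d = (-12)·(7) − (-1)·(6) = -78
since m = R²·145 − (-78)²:  R² = (6084 + 5661) / 145 = 81
R = √81 = 9  ⇒  r_B = 9 − 5 = 4

rB=4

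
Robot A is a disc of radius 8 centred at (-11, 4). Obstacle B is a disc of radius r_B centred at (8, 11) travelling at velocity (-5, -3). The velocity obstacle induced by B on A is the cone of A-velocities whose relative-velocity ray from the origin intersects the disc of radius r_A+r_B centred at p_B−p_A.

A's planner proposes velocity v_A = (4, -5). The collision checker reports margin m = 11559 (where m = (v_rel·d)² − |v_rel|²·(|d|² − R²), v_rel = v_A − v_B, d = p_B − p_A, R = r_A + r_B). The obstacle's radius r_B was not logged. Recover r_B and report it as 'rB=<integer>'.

m = 11559
d = (19, 7);  v_rel = (9, -2),  |v_rel|² = 85
v_rel×d = (9)·(7) − (-2)·(19) = 101
since m = R²·85 − 101²:  R² = (10201 + 11559) / 85 = 256
R = √256 = 16  ⇒  r_B = 16 − 8 = 8

rB=8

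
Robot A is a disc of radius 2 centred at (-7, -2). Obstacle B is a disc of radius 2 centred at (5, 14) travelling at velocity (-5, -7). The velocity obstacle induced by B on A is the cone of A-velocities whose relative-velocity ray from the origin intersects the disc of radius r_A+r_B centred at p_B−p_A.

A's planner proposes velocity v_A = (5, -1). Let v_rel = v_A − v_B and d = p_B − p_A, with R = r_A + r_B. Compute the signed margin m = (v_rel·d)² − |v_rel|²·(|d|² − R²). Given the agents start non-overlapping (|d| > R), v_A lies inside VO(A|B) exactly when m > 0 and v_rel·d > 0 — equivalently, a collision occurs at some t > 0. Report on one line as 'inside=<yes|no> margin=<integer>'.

d = (12, 16),  |d|² = 400;  R = 2+2 = 4,  c = 400−4² = 384
v_rel = (10, 6),  |v_rel|² = 136;  v_rel·d = (10)·(12) + (6)·(16) = 216
136·t² − 432·t + 384 = 0  ⇒  m = 216² − 136·384 = -5568
m = -5568 < 0,  v_rel·d = 216 > 0  ⇒  outside

inside=no margin=-5568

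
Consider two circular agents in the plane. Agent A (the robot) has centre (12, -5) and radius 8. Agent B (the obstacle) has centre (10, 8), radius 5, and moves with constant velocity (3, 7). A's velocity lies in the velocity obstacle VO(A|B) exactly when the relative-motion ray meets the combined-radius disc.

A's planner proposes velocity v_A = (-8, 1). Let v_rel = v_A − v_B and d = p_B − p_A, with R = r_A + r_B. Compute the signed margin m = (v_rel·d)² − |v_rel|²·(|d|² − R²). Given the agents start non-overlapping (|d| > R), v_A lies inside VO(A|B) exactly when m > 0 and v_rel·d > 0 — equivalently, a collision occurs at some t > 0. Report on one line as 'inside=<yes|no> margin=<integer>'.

d = (-2, 13),  |d|² = 173;  R = 8+5 = 13,  c = 173−13² = 4
v_rel = (-11, -6),  |v_rel|² = 157;  v_rel·d = (-11)·(-2) + (-6)·(13) = -56
157·t² + 112·t + 4 = 0  ⇒  m = (-56)² − 157·4 = 2508
m = 2508 > 0,  v_rel·d = -56 < 0  ⇒  outside

inside=no margin=2508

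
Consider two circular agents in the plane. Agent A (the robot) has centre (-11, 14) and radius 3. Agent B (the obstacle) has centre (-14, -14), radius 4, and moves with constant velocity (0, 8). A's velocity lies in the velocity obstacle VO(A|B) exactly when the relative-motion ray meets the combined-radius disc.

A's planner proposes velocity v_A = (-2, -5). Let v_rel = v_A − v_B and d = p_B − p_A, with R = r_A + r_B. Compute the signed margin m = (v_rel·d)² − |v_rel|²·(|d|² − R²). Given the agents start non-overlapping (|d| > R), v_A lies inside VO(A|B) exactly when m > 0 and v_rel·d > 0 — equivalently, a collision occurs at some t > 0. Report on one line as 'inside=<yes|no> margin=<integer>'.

d = (-3, -28),  |d|² = 793;  R = 3+4 = 7,  c = 793−7² = 744
v_rel = (-2, -13),  |v_rel|² = 173;  v_rel·d = (-2)·(-3) + (-13)·(-28) = 370
173·t² − 740·t + 744 = 0  ⇒  m = 370² − 173·744 = 8188
m = 8188 > 0,  v_rel·d = 370 > 0  ⇒  inside

inside=yes margin=8188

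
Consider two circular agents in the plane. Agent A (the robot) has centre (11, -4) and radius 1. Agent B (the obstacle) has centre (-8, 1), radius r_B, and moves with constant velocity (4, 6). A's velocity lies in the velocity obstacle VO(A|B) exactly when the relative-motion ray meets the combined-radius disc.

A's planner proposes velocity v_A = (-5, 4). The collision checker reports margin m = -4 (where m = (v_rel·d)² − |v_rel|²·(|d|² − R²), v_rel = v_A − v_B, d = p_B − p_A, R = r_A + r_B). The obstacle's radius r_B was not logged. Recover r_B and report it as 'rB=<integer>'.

m = -4
d = (-19, 5);  v_rel = (-9, -2),  |v_rel|² = 85
v_rel×d = (-9)·(5) − (-2)·(-19) = -83
since m = R²·85 − (-83)²:  R² = (6889 + -4) / 85 = 81
R = √81 = 9  ⇒  r_B = 9 − 1 = 8

rB=8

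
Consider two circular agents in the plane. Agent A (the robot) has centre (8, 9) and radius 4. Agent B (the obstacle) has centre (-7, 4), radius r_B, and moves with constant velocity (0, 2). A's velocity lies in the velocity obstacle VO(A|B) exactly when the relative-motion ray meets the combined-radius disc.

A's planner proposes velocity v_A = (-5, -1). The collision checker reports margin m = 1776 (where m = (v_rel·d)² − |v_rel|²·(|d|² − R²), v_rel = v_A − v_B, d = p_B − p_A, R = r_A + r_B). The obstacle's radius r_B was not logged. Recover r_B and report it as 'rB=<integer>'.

m = 1776
d = (-15, -5);  v_rel = (-5, -3),  |v_rel|² = 34
v_rel×d = (-5)·(-5) − (-3)·(-15) = -20
since m = R²·34 − (-20)²:  R² = (400 + 1776) / 34 = 64
R = √64 = 8  ⇒  r_B = 8 − 4 = 4

rB=4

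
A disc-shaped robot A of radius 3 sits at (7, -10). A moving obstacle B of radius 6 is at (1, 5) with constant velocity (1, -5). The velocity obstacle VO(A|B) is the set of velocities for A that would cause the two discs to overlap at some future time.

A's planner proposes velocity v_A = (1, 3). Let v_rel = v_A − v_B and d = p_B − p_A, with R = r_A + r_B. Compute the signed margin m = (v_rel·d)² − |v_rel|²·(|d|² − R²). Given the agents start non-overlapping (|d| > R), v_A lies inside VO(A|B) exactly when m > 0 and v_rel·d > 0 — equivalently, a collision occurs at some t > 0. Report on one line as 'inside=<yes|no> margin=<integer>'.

d = (-6, 15),  |d|² = 261;  R = 3+6 = 9,  c = 261−9² = 180
v_rel = (0, 8),  |v_rel|² = 64;  v_rel·d = (0)·(-6) + (8)·(15) = 120
64·t² − 240·t + 180 = 0  ⇒  m = 120² − 64·180 = 2880
m = 2880 > 0,  v_rel·d = 120 > 0  ⇒  inside

inside=yes margin=2880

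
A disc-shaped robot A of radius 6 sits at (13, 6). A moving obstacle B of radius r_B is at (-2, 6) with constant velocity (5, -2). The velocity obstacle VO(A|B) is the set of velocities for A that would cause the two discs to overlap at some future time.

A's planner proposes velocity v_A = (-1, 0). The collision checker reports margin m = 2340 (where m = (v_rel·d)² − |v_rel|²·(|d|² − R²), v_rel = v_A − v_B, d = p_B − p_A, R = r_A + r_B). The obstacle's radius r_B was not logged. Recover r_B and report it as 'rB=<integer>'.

m = 2340
d = (-15, 0);  v_rel = (-6, 2),  |v_rel|² = 40
v_rel×d = (-6)·(0) − (2)·(-15) = 30
since m = R²·40 − 30²:  R² = (900 + 2340) / 40 = 81
R = √81 = 9  ⇒  r_B = 9 − 6 = 3

rB=3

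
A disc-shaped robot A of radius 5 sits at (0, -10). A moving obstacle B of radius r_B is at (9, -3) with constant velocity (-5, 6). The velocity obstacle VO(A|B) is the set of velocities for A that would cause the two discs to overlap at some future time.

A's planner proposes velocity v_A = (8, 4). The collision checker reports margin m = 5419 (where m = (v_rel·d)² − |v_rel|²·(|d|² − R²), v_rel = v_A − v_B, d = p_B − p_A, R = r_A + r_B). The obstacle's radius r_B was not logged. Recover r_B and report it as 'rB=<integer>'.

m = 5419
d = (9, 7);  v_rel = (13, -2),  |v_rel|² = 173
v_rel×d = (13)·(7) − (-2)·(9) = 109
since m = R²·173 − 109²:  R² = (11881 + 5419) / 173 = 100
R = √100 = 10  ⇒  r_B = 10 − 5 = 5

rB=5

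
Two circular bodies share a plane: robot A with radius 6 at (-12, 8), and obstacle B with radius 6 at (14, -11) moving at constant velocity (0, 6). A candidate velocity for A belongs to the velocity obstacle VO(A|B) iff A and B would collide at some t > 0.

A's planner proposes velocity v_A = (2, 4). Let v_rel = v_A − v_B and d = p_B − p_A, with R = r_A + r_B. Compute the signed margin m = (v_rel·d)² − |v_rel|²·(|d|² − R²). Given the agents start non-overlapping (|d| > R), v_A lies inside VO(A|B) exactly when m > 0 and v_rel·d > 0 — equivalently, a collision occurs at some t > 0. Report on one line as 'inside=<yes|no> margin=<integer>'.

d = (26, -19),  |d|² = 1037;  R = 6+6 = 12,  c = 1037−12² = 893
v_rel = (2, -2),  |v_rel|² = 8;  v_rel·d = (2)·(26) + (-2)·(-19) = 90
8·t² − 180·t + 893 = 0  ⇒  m = 90² − 8·893 = 956
m = 956 > 0,  v_rel·d = 90 > 0  ⇒  inside

inside=yes margin=956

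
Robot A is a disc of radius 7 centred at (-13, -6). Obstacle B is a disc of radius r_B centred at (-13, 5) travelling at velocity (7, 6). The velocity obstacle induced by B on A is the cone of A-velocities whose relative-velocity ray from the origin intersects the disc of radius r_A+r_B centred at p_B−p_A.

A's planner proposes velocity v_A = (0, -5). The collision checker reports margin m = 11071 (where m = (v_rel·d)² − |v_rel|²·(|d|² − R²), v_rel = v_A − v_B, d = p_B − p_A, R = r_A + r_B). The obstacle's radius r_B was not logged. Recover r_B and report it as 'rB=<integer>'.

m = 11071
d = (0, 11);  v_rel = (-7, -11),  |v_rel|² = 170
v_rel×d = (-7)·(11) − (-11)·(0) = -77
since m = R²·170 − (-77)²:  R² = (5929 + 11071) / 170 = 100
R = √100 = 10  ⇒  r_B = 10 − 7 = 3

rB=3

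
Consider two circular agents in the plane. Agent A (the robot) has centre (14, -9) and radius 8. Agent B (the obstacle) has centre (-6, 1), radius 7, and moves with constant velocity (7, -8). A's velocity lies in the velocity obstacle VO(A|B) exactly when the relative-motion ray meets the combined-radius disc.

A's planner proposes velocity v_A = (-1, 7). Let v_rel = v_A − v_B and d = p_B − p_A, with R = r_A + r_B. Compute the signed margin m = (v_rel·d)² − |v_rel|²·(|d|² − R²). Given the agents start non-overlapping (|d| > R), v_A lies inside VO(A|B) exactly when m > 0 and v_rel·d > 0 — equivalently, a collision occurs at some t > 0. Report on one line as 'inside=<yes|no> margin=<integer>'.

d = (-20, 10),  |d|² = 500;  R = 8+7 = 15,  c = 500−15² = 275
v_rel = (-8, 15),  |v_rel|² = 289;  v_rel·d = (-8)·(-20) + (15)·(10) = 310
289·t² − 620·t + 275 = 0  ⇒  m = 310² − 289·275 = 16625
m = 16625 > 0,  v_rel·d = 310 > 0  ⇒  inside

inside=yes margin=16625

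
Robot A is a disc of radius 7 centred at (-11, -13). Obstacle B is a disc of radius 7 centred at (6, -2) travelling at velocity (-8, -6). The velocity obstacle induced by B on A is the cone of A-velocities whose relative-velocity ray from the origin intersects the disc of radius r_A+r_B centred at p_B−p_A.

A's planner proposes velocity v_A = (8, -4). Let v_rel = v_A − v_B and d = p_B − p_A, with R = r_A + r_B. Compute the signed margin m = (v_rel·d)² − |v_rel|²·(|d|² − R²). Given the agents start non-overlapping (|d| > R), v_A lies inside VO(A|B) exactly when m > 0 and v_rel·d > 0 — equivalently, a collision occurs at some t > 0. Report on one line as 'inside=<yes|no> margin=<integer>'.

d = (17, 11),  |d|² = 410;  R = 7+7 = 14,  c = 410−14² = 214
v_rel = (16, 2),  |v_rel|² = 260;  v_rel·d = (16)·(17) + (2)·(11) = 294
260·t² − 588·t + 214 = 0  ⇒  m = 294² − 260·214 = 30796
m = 30796 > 0,  v_rel·d = 294 > 0  ⇒  inside

inside=yes margin=30796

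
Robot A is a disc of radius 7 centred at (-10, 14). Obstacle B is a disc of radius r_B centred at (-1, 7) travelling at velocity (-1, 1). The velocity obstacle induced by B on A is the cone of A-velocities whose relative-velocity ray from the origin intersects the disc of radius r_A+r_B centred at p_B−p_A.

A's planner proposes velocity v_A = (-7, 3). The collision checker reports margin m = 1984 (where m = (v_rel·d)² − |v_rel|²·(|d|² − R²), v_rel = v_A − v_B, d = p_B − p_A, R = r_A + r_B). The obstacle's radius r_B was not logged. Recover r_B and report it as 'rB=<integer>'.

m = 1984
d = (9, -7);  v_rel = (-6, 2),  |v_rel|² = 40
v_rel×d = (-6)·(-7) − (2)·(9) = 24
since m = R²·40 − 24²:  R² = (576 + 1984) / 40 = 64
R = √64 = 8  ⇒  r_B = 8 − 7 = 1

rB=1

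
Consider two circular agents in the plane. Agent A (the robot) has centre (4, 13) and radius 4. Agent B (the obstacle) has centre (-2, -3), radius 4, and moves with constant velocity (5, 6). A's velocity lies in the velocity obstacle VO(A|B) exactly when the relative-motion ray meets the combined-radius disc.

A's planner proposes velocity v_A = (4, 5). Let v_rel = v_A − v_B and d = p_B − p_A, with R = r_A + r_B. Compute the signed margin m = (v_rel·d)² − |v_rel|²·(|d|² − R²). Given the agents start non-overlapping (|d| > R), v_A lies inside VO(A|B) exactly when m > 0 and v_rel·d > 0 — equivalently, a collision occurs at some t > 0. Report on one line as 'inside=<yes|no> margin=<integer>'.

d = (-6, -16),  |d|² = 292;  R = 4+4 = 8,  c = 292−8² = 228
v_rel = (-1, -1),  |v_rel|² = 2;  v_rel·d = (-1)·(-6) + (-1)·(-16) = 22
2·t² − 44·t + 228 = 0  ⇒  m = 22² − 2·228 = 28
m = 28 > 0,  v_rel·d = 22 > 0  ⇒  inside

inside=yes margin=28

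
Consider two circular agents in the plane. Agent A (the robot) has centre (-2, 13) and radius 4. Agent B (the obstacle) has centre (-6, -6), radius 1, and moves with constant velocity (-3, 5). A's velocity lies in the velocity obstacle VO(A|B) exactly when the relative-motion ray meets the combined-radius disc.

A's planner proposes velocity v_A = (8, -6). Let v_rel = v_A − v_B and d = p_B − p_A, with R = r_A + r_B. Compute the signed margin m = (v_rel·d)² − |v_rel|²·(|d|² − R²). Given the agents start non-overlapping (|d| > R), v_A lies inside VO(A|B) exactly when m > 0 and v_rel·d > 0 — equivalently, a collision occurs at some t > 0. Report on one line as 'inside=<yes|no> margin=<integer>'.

d = (-4, -19),  |d|² = 377;  R = 4+1 = 5,  c = 377−5² = 352
v_rel = (11, -11),  |v_rel|² = 242;  v_rel·d = (11)·(-4) + (-11)·(-19) = 165
242·t² − 330·t + 352 = 0  ⇒  m = 165² − 242·352 = -57959
m = -57959 < 0,  v_rel·d = 165 > 0  ⇒  outside

inside=no margin=-57959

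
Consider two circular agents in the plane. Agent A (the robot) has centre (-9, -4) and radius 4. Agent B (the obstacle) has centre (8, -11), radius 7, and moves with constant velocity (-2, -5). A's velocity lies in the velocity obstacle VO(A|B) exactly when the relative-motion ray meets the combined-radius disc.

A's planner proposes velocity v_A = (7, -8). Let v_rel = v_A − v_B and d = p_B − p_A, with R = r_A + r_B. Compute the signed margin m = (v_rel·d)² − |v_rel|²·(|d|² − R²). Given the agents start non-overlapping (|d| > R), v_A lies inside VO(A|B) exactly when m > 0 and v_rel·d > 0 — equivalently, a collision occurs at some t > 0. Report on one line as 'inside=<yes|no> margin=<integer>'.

d = (17, -7),  |d|² = 338;  R = 4+7 = 11,  c = 338−11² = 217
v_rel = (9, -3),  |v_rel|² = 90;  v_rel·d = (9)·(17) + (-3)·(-7) = 174
90·t² − 348·t + 217 = 0  ⇒  m = 174² − 90·217 = 10746
m = 10746 > 0,  v_rel·d = 174 > 0  ⇒  inside

inside=yes margin=10746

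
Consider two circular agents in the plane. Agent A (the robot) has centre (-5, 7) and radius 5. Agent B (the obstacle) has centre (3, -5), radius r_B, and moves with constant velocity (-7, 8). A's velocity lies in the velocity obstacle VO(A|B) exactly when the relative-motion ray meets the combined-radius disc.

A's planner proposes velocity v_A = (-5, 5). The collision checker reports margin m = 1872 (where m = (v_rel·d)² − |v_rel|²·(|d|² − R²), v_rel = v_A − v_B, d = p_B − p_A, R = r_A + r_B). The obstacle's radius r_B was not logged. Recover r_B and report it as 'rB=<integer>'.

m = 1872
d = (8, -12);  v_rel = (2, -3),  |v_rel|² = 13
v_rel×d = (2)·(-12) − (-3)·(8) = 0
since m = R²·13 − 0²:  R² = (0 + 1872) / 13 = 144
R = √144 = 12  ⇒  r_B = 12 − 5 = 7

rB=7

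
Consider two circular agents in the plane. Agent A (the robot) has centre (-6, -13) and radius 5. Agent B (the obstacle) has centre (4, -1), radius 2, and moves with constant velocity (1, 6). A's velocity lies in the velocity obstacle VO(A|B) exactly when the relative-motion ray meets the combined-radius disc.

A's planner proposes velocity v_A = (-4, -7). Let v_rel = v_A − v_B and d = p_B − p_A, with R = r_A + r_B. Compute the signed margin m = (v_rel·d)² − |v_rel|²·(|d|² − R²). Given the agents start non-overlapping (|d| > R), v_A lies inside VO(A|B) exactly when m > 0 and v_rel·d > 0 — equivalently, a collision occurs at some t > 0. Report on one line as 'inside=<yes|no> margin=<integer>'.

d = (10, 12),  |d|² = 244;  R = 5+2 = 7,  c = 244−7² = 195
v_rel = (-5, -13),  |v_rel|² = 194;  v_rel·d = (-5)·(10) + (-13)·(12) = -206
194·t² + 412·t + 195 = 0  ⇒  m = (-206)² − 194·195 = 4606
m = 4606 > 0,  v_rel·d = -206 < 0  ⇒  outside

inside=no margin=4606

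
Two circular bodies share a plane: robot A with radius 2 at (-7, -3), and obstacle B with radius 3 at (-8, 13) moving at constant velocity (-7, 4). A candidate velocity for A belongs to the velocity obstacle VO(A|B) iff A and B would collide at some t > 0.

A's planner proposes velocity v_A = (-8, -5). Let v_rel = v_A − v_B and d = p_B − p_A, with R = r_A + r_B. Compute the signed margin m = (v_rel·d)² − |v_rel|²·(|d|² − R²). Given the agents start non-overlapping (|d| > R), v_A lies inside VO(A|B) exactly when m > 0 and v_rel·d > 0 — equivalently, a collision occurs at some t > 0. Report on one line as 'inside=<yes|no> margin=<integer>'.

d = (-1, 16),  |d|² = 257;  R = 2+3 = 5,  c = 257−5² = 232
v_rel = (-1, -9),  |v_rel|² = 82;  v_rel·d = (-1)·(-1) + (-9)·(16) = -143
82·t² + 286·t + 232 = 0  ⇒  m = (-143)² − 82·232 = 1425
m = 1425 > 0,  v_rel·d = -143 < 0  ⇒  outside

inside=no margin=1425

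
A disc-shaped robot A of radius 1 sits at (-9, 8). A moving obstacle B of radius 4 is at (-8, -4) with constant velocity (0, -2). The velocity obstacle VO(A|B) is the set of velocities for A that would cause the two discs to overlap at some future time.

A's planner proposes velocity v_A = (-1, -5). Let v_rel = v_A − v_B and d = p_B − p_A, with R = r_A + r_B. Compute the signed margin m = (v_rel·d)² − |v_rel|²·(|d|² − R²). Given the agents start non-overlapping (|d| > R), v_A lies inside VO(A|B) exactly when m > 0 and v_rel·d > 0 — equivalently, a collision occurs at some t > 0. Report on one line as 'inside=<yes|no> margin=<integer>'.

d = (1, -12),  |d|² = 145;  R = 1+4 = 5,  c = 145−5² = 120
v_rel = (-1, -3),  |v_rel|² = 10;  v_rel·d = (-1)·(1) + (-3)·(-12) = 35
10·t² − 70·t + 120 = 0  ⇒  m = 35² − 10·120 = 25
m = 25 > 0,  v_rel·d = 35 > 0  ⇒  inside

inside=yes margin=25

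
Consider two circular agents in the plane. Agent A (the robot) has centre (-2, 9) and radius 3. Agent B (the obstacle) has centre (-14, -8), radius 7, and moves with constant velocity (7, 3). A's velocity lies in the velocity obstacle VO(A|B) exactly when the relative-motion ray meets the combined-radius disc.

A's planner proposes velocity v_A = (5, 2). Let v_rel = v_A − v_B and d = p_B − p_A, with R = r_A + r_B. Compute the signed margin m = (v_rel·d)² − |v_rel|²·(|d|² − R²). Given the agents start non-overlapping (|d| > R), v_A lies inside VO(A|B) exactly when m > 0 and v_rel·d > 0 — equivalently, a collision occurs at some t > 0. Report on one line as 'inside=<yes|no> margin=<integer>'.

d = (-12, -17),  |d|² = 433;  R = 3+7 = 10,  c = 433−10² = 333
v_rel = (-2, -1),  |v_rel|² = 5;  v_rel·d = (-2)·(-12) + (-1)·(-17) = 41
5·t² − 82·t + 333 = 0  ⇒  m = 41² − 5·333 = 16
m = 16 > 0,  v_rel·d = 41 > 0  ⇒  inside

inside=yes margin=16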